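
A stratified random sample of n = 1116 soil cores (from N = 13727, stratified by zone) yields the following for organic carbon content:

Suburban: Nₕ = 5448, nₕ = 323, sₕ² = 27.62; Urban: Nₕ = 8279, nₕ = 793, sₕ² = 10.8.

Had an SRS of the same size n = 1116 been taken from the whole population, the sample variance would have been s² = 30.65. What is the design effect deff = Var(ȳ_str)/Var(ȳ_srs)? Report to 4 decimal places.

Var(ȳ_str) = Σ Wₕ²(1−fₕ)sₕ²/nₕ with Wₕ = Nₕ/13727:
  Suburban: (5448/13727)²·(1−323/5448)·27.62/323 = 0.012670707
  Urban: (8279/13727)²·(1−793/8279)·10.8/793 = 0.0044794739
  → Var(ȳ_str) = 0.017150181.
Var(ȳ_srs) = (1 − 1116/13727)·30.65/1116 = 0.025231332.
deff = 0.017150181 / 0.025231332 = 0.6797.

0.6797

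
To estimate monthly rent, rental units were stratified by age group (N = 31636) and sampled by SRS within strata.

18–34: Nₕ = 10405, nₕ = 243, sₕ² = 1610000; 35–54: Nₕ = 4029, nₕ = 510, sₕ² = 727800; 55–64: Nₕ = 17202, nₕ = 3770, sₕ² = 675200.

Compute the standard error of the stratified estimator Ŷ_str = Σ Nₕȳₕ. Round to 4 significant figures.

Var(Ŷ_str) = Σₕ Nₕ²(1 − fₕ)sₕ²/nₕ.
18–34: 10405²·(1 − 243/10405)·1610000/243 = 7.0055281 × 10^11.
35–54: 4029²·(1 − 510/4029)·727800/510 = 2.0232913 × 10^10.
55–64: 17202²·(1 − 3770/17202)·675200/3770 = 4.1381927 × 10^10.
Sum = 7.6216765 × 10^11.
SE = √(7.6216765 × 10^11) = 873000.

873000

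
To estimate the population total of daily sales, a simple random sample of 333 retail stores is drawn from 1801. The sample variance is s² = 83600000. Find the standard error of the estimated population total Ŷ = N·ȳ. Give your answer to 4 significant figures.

Var(Ŷ) = N²·Var(ȳ) = N²·(1 − n/N)·s²/n.
f = 333/1801 = 0.18489728; Var(ȳ) = 0.81510272·83600000/333 = 204632.39.
Var(Ŷ) = 1801² · 204632.39 = 6.6374582 × 10^11.
SE(Ŷ) = √(6.6374582 × 10^11) = 814700.

814700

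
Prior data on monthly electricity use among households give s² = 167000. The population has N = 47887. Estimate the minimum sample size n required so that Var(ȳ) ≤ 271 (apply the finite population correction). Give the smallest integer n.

609

Without fpc, n₀ = s²/D = 167000/271 = 616.2362.
With fpc, (1 − n/N)·s²/n ≤ D requires n ≥ n₀/(1 + n₀/N) = 616.2362/(1 + 616.2362/47887) = 608.4069.
Rounding up, n = 609.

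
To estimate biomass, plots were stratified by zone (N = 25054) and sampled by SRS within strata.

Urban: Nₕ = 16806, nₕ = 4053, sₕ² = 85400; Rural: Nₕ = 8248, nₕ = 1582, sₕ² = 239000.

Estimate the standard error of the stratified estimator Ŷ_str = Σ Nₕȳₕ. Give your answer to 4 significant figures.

Var(Ŷ_str) = Σₕ Nₕ²(1 − fₕ)sₕ²/nₕ.
Urban: 16806²·(1 − 4053/16806)·85400/4053 = 4.5160421 × 10^9.
Rural: 8248²·(1 − 1582/8248)·239000/1582 = 8.3062574 × 10^9.
Sum = 1.28223 × 10^10.
SE = √(1.28223 × 10^10) = 113200.

113200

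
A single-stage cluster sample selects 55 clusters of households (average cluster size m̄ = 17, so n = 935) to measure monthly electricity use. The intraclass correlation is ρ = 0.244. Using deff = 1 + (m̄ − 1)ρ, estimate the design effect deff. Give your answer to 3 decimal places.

4.904

deff = 1 + (17 − 1)·0.244 = 1 + 3.904 = 4.904.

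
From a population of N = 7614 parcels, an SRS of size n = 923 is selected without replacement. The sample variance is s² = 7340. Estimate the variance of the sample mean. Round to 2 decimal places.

Under SRS without replacement, Var(ȳ) = (1 − f)·s²/n with f = n/N = 923/7614 = 0.12122406.
Var(ȳ) = (1 − 0.12122406)·7340/923 = 0.87877594·7.9523294 = 6.9883157.

6.99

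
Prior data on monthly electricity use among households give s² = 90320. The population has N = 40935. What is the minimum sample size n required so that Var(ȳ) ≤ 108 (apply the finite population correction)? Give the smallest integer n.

Without fpc, n₀ = s²/D = 90320/108 = 836.2963.
With fpc, (1 − n/N)·s²/n ≤ D requires n ≥ n₀/(1 + n₀/N) = 836.2963/(1 + 836.2963/40935) = 819.5529.
Rounding up, n = 820.

820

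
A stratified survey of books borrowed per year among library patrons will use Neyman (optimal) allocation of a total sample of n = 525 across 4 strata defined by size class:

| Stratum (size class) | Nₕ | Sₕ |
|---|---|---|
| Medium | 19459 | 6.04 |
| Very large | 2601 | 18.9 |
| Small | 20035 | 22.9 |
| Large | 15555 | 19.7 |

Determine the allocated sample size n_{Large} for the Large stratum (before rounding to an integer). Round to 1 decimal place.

172.6

Neyman allocation: nₕ = n·NₕSₕ / Σⱼ NⱼSⱼ.
Σ NⱼSⱼ = 19459·6.04 + 2601·18.9 + 20035·22.9 + 15555·19.7 = 931926.26.
n_{Large} = 525·15555·19.7 / 931926.26 = 172.6.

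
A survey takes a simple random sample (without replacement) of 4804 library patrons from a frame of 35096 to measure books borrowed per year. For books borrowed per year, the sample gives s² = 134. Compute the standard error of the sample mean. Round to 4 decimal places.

0.1552

Under SRS without replacement, Var(ȳ) = (1 − f)·s²/n with f = n/N = 4804/35096 = 0.13688170.
Var(ȳ) = (1 − 0.13688170)·134/4804 = 0.86311830·0.027893422 = 0.024075323.
SE(ȳ) = √(0.024075323) = 0.1552.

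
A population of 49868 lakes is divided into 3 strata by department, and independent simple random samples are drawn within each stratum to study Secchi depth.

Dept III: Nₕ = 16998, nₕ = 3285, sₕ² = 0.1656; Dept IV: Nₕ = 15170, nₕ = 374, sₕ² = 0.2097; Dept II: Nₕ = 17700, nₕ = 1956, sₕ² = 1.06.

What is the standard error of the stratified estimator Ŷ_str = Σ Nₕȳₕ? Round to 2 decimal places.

Var(Ŷ_str) = Σₕ Nₕ²(1 − fₕ)sₕ²/nₕ.
Dept III: 16998²·(1 − 3285/16998)·0.1656/3285 = 11750.471.
Dept IV: 15170²·(1 − 374/15170)·0.2097/374 = 125851.02.
Dept II: 17700²·(1 − 1956/17700)·1.06/1956 = 151016.83.
Sum = 288618.32.
SE = √(288618.32) = 537.23.

537.23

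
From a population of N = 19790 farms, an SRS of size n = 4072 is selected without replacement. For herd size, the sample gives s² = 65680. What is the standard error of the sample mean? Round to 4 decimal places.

3.5792

Under SRS without replacement, Var(ȳ) = (1 − f)·s²/n with f = n/N = 4072/19790 = 0.20576049.
Var(ȳ) = (1 − 0.20576049)·65680/4072 = 0.79423951·16.129666 = 12.810818.
SE(ȳ) = √(12.810818) = 3.5792.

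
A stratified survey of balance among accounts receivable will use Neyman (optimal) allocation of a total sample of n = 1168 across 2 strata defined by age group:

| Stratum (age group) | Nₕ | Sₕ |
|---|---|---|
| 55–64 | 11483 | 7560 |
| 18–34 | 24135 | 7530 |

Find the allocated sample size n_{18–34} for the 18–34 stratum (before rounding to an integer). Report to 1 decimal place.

790.4

Neyman allocation: nₕ = n·NₕSₕ / Σⱼ NⱼSⱼ.
Σ NⱼSⱼ = 11483·7560 + 24135·7530 = 2.6854803 × 10^8.
n_{18–34} = 1168·24135·7530 / (2.6854803 × 10^8) = 790.4.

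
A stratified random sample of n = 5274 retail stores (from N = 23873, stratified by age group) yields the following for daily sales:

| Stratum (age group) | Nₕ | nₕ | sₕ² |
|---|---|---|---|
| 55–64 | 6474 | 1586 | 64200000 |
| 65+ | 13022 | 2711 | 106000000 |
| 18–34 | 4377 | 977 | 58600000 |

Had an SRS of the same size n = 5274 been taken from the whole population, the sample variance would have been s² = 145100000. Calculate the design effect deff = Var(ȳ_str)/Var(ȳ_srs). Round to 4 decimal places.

0.6077

Var(ȳ_str) = Σ Wₕ²(1−fₕ)sₕ²/nₕ with Wₕ = Nₕ/23873:
  55–64: (6474/23873)²·(1−1586/6474)·64200000/1586 = 2247.6141
  65+: (13022/23873)²·(1−2711/13022)·106000000/2711 = 9211.7221
  18–34: (4377/23873)²·(1−977/4377)·58600000/977 = 1566.1903
  → Var(ȳ_str) = 13025.527.
Var(ȳ_srs) = (1 − 5274/23873)·145100000/5274 = 21434.329.
deff = 13025.527 / 21434.329 = 0.6077.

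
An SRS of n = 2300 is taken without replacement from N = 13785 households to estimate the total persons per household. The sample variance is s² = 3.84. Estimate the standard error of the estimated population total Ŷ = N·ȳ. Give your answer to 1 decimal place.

514.1

Var(Ŷ) = N²·Var(ȳ) = N²·(1 − n/N)·s²/n.
f = 2300/13785 = 0.16684802; Var(ȳ) = 0.83315198·3.84/2300 = 0.0013910016.
Var(Ŷ) = 13785² · 0.0013910016 = 264326.78.
SE(Ŷ) = √(264326.78) = 514.1.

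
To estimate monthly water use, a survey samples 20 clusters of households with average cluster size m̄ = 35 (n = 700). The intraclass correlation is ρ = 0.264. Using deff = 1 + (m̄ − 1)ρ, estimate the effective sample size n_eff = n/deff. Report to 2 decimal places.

70.17

deff = 1 + (35 − 1)·0.264 = 1 + 8.976 = 9.976.
n_eff = 700 / 9.976 = 70.17.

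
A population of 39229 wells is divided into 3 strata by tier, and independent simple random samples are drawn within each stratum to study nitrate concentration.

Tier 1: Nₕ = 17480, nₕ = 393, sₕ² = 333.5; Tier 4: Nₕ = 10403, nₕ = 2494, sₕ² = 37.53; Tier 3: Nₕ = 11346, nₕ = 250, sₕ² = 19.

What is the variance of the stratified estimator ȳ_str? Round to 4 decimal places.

0.1717

Var(ȳ_str) = Σₕ Wₕ²(1 − fₕ)sₕ²/nₕ with Wₕ = Nₕ/N, N = 39229.
Tier 1: Wₕ = 0.44558872; term = 0.44558872²·(1 − 0.02248284)·333.5/393 = 0.16470093.
Tier 4: Wₕ = 0.26518647; term = 0.26518647²·(1 − 0.23973854)·37.53/2494 = 8.0454032 × 10^-4.
Tier 3: Wₕ = 0.28922481; term = 0.28922481²·(1 − 0.02203420)·19/250 = 0.0062173934.
Sum = 0.17172286.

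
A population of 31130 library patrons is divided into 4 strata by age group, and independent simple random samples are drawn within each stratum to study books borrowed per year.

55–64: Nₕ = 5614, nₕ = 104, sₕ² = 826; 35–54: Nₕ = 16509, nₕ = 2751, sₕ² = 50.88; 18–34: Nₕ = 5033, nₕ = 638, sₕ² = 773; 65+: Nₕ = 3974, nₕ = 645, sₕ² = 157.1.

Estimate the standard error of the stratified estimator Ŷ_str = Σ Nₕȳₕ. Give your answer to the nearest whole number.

16730

Var(Ŷ_str) = Σₕ Nₕ²(1 − fₕ)sₕ²/nₕ.
55–64: 5614²·(1 − 104/5614)·826/104 = 2.4568052 × 10^8.
35–54: 16509²·(1 − 2751/16509)·50.88/2751 = 4.2008056 × 10^6.
18–34: 5033²·(1 − 638/5033)·773/638 = 2.6800607 × 10^7.
65+: 3974²·(1 − 645/3974)·157.1/645 = 3.2222418 × 10^6.
Sum = 2.7990417 × 10^8.
SE = √(2.7990417 × 10^8) = 16730.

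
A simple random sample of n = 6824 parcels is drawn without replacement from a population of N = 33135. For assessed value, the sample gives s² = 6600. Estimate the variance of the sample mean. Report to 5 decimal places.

0.76799

Under SRS without replacement, Var(ȳ) = (1 − f)·s²/n with f = n/N = 6824/33135 = 0.20594537.
Var(ȳ) = (1 − 0.20594537)·6600/6824 = 0.79405463·0.96717468 = 0.76798953.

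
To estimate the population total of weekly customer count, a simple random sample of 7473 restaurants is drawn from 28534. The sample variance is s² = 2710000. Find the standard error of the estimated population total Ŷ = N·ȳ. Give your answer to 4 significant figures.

Var(Ŷ) = N²·Var(ȳ) = N²·(1 − n/N)·s²/n.
f = 7473/28534 = 0.26189809; Var(ȳ) = 0.73810191·2710000/7473 = 267.66442.
Var(Ŷ) = 28534² · 267.66442 = 2.1792947 × 10^11.
SE(Ŷ) = √(2.1792947 × 10^11) = 466800.

466800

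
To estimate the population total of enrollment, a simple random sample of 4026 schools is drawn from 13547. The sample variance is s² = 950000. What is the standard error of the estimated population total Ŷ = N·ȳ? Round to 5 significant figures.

174460

Var(Ŷ) = N²·Var(ȳ) = N²·(1 − n/N)·s²/n.
f = 4026/13547 = 0.29718757; Var(ȳ) = 0.70281243·950000/4026 = 165.83999.
Var(Ŷ) = 13547² · 165.83999 = 3.0435155 × 10^10.
SE(Ŷ) = √(3.0435155 × 10^10) = 174460.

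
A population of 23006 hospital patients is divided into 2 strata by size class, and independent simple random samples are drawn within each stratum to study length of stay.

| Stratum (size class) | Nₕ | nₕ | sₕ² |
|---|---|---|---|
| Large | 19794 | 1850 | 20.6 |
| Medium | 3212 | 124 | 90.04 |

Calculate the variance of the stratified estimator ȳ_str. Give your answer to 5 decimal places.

Var(ȳ_str) = Σₕ Wₕ²(1 − fₕ)sₕ²/nₕ with Wₕ = Nₕ/N, N = 23006.
Large: Wₕ = 0.86038425; term = 0.86038425²·(1 − 0.09346267)·20.6/1850 = 0.0074725028.
Medium: Wₕ = 0.13961575; term = 0.13961575²·(1 − 0.03860523)·90.04/124 = 0.01360769.
Sum = 0.021080193.

0.02108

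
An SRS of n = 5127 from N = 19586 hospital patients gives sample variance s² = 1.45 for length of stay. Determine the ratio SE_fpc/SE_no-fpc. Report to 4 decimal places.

f = n/N = 5127/19586 = 0.26176861.
SE_no-fpc = √(s²/n) = 0.016817148; SE_fpc = √((1−f)s²/n) = 0.014449359.
Ratio = √(1−f) = 0.85920393.

0.8592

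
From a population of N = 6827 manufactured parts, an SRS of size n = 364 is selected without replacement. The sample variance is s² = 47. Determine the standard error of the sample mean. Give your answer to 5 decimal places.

0.34962

Under SRS without replacement, Var(ȳ) = (1 − f)·s²/n with f = n/N = 364/6827 = 0.05331771.
Var(ȳ) = (1 − 0.05331771)·47/364 = 0.94668229·0.12912088 = 0.12223645.
SE(ȳ) = √(0.12223645) = 0.34962.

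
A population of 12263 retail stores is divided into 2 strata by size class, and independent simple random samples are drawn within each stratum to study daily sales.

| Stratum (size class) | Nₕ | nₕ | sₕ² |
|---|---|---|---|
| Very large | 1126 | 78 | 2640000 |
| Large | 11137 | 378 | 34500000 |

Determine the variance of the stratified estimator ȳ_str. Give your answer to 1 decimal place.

Var(ȳ_str) = Σₕ Wₕ²(1 − fₕ)sₕ²/nₕ with Wₕ = Nₕ/N, N = 12263.
Very large: Wₕ = 0.09182092; term = 0.09182092²·(1 − 0.06927176)·2640000/78 = 265.59234.
Large: Wₕ = 0.90817908; term = 0.90817908²·(1 − 0.03394092)·34500000/378 = 72723.365.
Sum = 72988.957.

72989.0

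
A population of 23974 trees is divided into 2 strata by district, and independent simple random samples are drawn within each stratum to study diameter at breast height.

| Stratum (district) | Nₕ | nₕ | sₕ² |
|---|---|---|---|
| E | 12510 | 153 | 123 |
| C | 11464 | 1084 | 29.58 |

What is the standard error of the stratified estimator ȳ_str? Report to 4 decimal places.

Var(ȳ_str) = Σₕ Wₕ²(1 − fₕ)sₕ²/nₕ with Wₕ = Nₕ/N, N = 23974.
E: Wₕ = 0.52181530; term = 0.52181530²·(1 − 0.01223022)·123/153 = 0.21622357.
C: Wₕ = 0.47818470; term = 0.47818470²·(1 − 0.09455687)·29.58/1084 = 0.0056496483.
Sum = 0.22187322.
SE = √(0.22187322) = 0.4710.

0.4710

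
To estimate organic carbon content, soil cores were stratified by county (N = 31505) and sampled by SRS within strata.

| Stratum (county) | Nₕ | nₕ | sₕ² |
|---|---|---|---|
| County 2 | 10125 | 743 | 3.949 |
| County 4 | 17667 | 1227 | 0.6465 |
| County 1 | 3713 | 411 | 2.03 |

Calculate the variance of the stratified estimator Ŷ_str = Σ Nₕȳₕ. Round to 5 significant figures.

Var(Ŷ_str) = Σₕ Nₕ²(1 − fₕ)sₕ²/nₕ.
County 2: 10125²·(1 − 743/10125)·3.949/743 = 504880.71.
County 4: 17667²·(1 − 1227/17667)·0.6465/1227 = 153034.23.
County 1: 3713²·(1 − 411/3713)·2.03/411 = 60555.868.
Sum = 718470.81.

718470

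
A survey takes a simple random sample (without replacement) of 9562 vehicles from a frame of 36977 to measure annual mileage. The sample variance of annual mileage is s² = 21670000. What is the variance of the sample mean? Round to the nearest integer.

Under SRS without replacement, Var(ȳ) = (1 − f)·s²/n with f = n/N = 9562/36977 = 0.25859318.
Var(ȳ) = (1 − 0.25859318)·21670000/9562 = 0.74140682·2266.2623 = 1680.2223.

1680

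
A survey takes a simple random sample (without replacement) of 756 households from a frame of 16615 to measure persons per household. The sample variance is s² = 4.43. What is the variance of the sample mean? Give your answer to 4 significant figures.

0.005593

Under SRS without replacement, Var(ȳ) = (1 − f)·s²/n with f = n/N = 756/16615 = 0.04550105.
Var(ȳ) = (1 − 0.04550105)·4.43/756 = 0.95449895·0.0058597884 = 0.0055931618.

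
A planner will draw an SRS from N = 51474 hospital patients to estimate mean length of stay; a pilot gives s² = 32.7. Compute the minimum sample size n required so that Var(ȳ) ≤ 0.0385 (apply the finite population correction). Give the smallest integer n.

Without fpc, n₀ = s²/D = 32.7/0.0385 = 849.3506.
With fpc, (1 − n/N)·s²/n ≤ D requires n ≥ n₀/(1 + n₀/N) = 849.3506/(1 + 849.3506/51474) = 835.5633.
Rounding up, n = 836.

836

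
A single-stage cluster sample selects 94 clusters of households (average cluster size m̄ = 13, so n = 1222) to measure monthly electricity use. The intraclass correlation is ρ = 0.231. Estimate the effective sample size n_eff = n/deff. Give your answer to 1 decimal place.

324.0

deff = 1 + (13 − 1)·0.231 = 1 + 2.772 = 3.772.
n_eff = 1222 / 3.772 = 324.0.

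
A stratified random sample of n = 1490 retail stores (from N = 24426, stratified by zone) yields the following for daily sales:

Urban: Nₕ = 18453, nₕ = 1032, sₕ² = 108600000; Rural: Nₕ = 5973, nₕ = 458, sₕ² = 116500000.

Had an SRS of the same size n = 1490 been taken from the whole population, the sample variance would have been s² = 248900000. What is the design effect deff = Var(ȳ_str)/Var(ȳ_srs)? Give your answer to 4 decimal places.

Var(ȳ_str) = Σ Wₕ²(1−fₕ)sₕ²/nₕ with Wₕ = Nₕ/24426:
  Urban: (18453/24426)²·(1−1032/18453)·108600000/1032 = 56700.317
  Rural: (5973/24426)²·(1−458/5973)·116500000/458 = 14044.095
  → Var(ȳ_str) = 70744.412.
Var(ȳ_srs) = (1 − 1490/24426)·248900000/1490 = 156857.02.
deff = 70744.412 / 156857.02 = 0.4510.

0.4510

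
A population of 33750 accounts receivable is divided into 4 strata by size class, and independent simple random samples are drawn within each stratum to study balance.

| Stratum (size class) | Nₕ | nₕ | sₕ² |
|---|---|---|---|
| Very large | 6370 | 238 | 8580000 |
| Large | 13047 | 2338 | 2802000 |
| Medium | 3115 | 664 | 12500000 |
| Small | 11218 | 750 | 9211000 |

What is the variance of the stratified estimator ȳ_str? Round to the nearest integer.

Var(ȳ_str) = Σₕ Wₕ²(1 − fₕ)sₕ²/nₕ with Wₕ = Nₕ/N, N = 33750.
Very large: Wₕ = 0.18874074; term = 0.18874074²·(1 − 0.03736264)·8580000/238 = 1236.2445.
Large: Wₕ = 0.38657778; term = 0.38657778²·(1 − 0.17919828)·2802000/2338 = 147.0062.
Medium: Wₕ = 0.09229630; term = 0.09229630²·(1 − 0.21316212)·12500000/664 = 126.18152.
Small: Wₕ = 0.33238519; term = 0.33238519²·(1 − 0.06685684)·9211000/750 = 1266.1265.
Sum = 2775.5587.

2776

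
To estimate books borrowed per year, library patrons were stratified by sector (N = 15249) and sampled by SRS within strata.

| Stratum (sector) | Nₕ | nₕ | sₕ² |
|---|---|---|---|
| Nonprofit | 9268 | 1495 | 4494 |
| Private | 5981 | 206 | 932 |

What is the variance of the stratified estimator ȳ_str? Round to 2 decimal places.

Var(ȳ_str) = Σₕ Wₕ²(1 − fₕ)sₕ²/nₕ with Wₕ = Nₕ/N, N = 15249.
Nonprofit: Wₕ = 0.60777756; term = 0.60777756²·(1 − 0.16130773)·4494/1495 = 0.93128764.
Private: Wₕ = 0.39222244; term = 0.39222244²·(1 − 0.03444240)·932/206 = 0.67203479.
Sum = 1.6033224.

1.60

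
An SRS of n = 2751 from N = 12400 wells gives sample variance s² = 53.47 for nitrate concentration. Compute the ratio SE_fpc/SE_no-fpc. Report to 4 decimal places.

0.8821

f = n/N = 2751/12400 = 0.22185484.
SE_no-fpc = √(s²/n) = 0.13941509; SE_fpc = √((1−f)s²/n) = 0.12298159.
Ratio = √(1−f) = 0.88212537.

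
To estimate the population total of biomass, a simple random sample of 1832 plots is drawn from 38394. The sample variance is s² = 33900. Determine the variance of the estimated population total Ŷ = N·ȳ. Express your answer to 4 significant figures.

2.598 × 10^10

Var(Ŷ) = N²·Var(ȳ) = N²·(1 − n/N)·s²/n.
f = 1832/38394 = 0.04771579; Var(ȳ) = 0.95228421·33900/1832 = 17.621416.
Var(Ŷ) = 38394² · 17.621416 = 2.5975716 × 10^10.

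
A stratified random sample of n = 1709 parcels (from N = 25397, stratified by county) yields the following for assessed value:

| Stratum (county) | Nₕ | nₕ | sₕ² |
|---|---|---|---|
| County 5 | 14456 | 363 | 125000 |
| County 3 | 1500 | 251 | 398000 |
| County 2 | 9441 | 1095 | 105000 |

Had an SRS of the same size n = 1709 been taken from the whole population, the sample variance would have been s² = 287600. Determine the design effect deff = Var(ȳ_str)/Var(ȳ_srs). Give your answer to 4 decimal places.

Var(ȳ_str) = Σ Wₕ²(1−fₕ)sₕ²/nₕ with Wₕ = Nₕ/25397:
  County 5: (14456/25397)²·(1−363/14456)·125000/363 = 108.76524
  County 3: (1500/25397)²·(1−251/1500)·398000/251 = 4.6057272
  County 2: (9441/25397)²·(1−1095/9441)·105000/1095 = 11.71404
  → Var(ȳ_str) = 125.08501.
Var(ȳ_srs) = (1 − 1709/25397)·287600/1709 = 156.96137.
deff = 125.08501 / 156.96137 = 0.7969.

0.7969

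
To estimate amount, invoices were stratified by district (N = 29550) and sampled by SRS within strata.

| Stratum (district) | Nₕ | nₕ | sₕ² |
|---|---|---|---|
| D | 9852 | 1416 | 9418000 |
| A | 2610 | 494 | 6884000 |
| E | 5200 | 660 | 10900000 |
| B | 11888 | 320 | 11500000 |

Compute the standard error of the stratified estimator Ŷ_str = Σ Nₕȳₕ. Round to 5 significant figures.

2.4417 × 10^6

Var(Ŷ_str) = Σₕ Nₕ²(1 − fₕ)sₕ²/nₕ.
D: 9852²·(1 − 1416/9852)·9418000/1416 = 5.527852 × 10^11.
A: 2610²·(1 − 494/2610)·6884000/494 = 7.696089 × 10^10.
E: 5200²·(1 − 660/5200)·10900000/660 = 3.898897 × 10^11.
B: 11888²·(1 − 320/11888)·11500000/320 = 4.9421388 × 10^12.
Sum = 5.9617746 × 10^12.
SE = √(5.9617746 × 10^12) = 2.4417 × 10^6.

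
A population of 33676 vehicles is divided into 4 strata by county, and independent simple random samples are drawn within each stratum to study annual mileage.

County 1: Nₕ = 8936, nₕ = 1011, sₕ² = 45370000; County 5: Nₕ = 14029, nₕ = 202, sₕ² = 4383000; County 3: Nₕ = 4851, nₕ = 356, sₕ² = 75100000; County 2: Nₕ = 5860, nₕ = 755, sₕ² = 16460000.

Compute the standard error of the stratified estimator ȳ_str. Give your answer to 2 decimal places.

Var(ȳ_str) = Σₕ Wₕ²(1 − fₕ)sₕ²/nₕ with Wₕ = Nₕ/N, N = 33676.
County 1: Wₕ = 0.26535218; term = 0.26535218²·(1 − 0.11313787)·45370000/1011 = 2802.3286.
County 5: Wₕ = 0.41658748; term = 0.41658748²·(1 − 0.01439875)·4383000/202 = 3711.3659.
County 3: Wₕ = 0.14404917; term = 0.14404917²·(1 − 0.07338693)·75100000/356 = 4056.1117.
County 2: Wₕ = 0.17401117; term = 0.17401117²·(1 − 0.12883959)·16460000/755 = 575.08924.
Sum = 11144.895.
SE = √(11144.895) = 105.57.

105.57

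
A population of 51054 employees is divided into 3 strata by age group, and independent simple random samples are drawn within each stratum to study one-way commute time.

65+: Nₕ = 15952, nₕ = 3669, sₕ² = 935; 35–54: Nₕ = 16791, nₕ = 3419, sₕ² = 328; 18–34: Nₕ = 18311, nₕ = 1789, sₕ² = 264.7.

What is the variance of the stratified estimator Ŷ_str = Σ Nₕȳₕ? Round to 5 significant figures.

1.1624 × 10^8

Var(Ŷ_str) = Σₕ Nₕ²(1 − fₕ)sₕ²/nₕ.
65+: 15952²·(1 − 3669/15952)·935/3669 = 4.9932521 × 10^7.
35–54: 16791²·(1 − 3419/16791)·328/3419 = 2.1540098 × 10^7.
18–34: 18311²·(1 − 1789/18311)·264.7/1789 = 4.4762907 × 10^7.
Sum = 1.1623553 × 10^8.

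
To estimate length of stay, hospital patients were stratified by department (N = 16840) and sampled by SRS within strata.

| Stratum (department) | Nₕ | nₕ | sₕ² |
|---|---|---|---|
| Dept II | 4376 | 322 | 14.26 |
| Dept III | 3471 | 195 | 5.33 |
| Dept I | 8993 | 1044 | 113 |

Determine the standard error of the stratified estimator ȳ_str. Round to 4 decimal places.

Var(ȳ_str) = Σₕ Wₕ²(1 − fₕ)sₕ²/nₕ with Wₕ = Nₕ/N, N = 16840.
Dept II: Wₕ = 0.25985748; term = 0.25985748²·(1 − 0.07358318)·14.26/322 = 0.0027703876.
Dept III: Wₕ = 0.20611639; term = 0.20611639²·(1 − 0.05617978)·5.33/195 = 0.0010959909.
Dept I: Wₕ = 0.53402613; term = 0.53402613²·(1 − 0.11609029)·113/1044 = 0.027284177.
Sum = 0.031150556.
SE = √(0.031150556) = 0.1765.

0.1765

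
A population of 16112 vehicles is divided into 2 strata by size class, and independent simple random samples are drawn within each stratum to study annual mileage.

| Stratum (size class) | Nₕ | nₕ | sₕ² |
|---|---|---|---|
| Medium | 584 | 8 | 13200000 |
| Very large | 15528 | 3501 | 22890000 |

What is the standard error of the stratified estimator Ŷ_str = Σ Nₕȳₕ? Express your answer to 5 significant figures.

Var(Ŷ_str) = Σₕ Nₕ²(1 − fₕ)sₕ²/nₕ.
Medium: 584²·(1 − 8/584)·13200000/8 = 5.550336 × 10^11.
Very large: 15528²·(1 − 3501/15528)·22890000/3501 = 1.2210305 × 10^12.
Sum = 1.7760641 × 10^12.
SE = √(1.7760641 × 10^12) = 1.3327 × 10^6.

1.3327 × 10^6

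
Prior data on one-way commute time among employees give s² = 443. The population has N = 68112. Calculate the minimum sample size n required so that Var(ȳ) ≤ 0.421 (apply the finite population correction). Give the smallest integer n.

1037

Without fpc, n₀ = s²/D = 443/0.421 = 1052.2565.
With fpc, (1 − n/N)·s²/n ≤ D requires n ≥ n₀/(1 + n₀/N) = 1052.2565/(1 + 1052.2565/68112) = 1036.2476.
Rounding up, n = 1037.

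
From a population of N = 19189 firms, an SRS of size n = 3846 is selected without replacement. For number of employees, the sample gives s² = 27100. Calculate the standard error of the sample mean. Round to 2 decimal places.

2.37

Under SRS without replacement, Var(ȳ) = (1 − f)·s²/n with f = n/N = 3846/19189 = 0.20042733.
Var(ȳ) = (1 − 0.20042733)·27100/3846 = 0.79957267·7.0462819 = 5.6340144.
SE(ȳ) = √(5.6340144) = 2.37.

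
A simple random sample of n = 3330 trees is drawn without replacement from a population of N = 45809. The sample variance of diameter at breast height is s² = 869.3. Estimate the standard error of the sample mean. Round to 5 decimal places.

Under SRS without replacement, Var(ȳ) = (1 − f)·s²/n with f = n/N = 3330/45809 = 0.07269314.
Var(ȳ) = (1 − 0.07269314)·869.3/3330 = 0.92730686·0.26105105 = 0.24207443.
SE(ȳ) = √(0.24207443) = 0.49201.

0.49201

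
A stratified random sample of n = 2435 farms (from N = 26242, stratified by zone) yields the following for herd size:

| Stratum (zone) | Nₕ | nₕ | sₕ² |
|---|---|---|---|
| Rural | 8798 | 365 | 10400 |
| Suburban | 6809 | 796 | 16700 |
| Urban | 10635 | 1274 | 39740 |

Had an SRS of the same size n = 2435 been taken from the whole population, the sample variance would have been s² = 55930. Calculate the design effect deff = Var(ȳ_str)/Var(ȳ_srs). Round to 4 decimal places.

Var(ȳ_str) = Σ Wₕ²(1−fₕ)sₕ²/nₕ with Wₕ = Nₕ/26242:
  Rural: (8798/26242)²·(1−365/8798)·10400/365 = 3.0698183
  Suburban: (6809/26242)²·(1−796/6809)·16700/796 = 1.2473378
  Urban: (10635/26242)²·(1−1274/10635)·39740/1274 = 4.5094576
  → Var(ȳ_str) = 8.8266137.
Var(ȳ_srs) = (1 − 2435/26242)·55930/2435 = 20.837883.
deff = 8.8266137 / 20.837883 = 0.4236.

0.4236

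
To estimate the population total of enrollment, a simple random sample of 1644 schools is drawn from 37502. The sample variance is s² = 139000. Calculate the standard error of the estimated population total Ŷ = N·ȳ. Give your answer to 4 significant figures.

Var(Ŷ) = N²·Var(ȳ) = N²·(1 − n/N)·s²/n.
f = 1644/37502 = 0.04383766; Var(ȳ) = 0.95616234·139000/1644 = 80.843409.
Var(Ŷ) = 37502² · 80.843409 = 1.1369817 × 10^11.
SE(Ŷ) = √(1.1369817 × 10^11) = 337200.

337200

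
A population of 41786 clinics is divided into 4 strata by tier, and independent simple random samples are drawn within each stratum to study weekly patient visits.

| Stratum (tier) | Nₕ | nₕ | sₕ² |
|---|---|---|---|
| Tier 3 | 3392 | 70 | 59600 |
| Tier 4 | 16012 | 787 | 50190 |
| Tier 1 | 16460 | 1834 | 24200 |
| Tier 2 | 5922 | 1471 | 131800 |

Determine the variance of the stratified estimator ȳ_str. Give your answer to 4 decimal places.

Var(ȳ_str) = Σₕ Wₕ²(1 − fₕ)sₕ²/nₕ with Wₕ = Nₕ/N, N = 41786.
Tier 3: Wₕ = 0.08117551; term = 0.08117551²·(1 − 0.02063679)·59600/70 = 5.494676.
Tier 4: Wₕ = 0.38319054; term = 0.38319054²·(1 − 0.04915064)·50190/787 = 8.9039712.
Tier 1: Wₕ = 0.39391184; term = 0.39391184²·(1 − 0.11142163)·24200/1834 = 1.8193231.
Tier 2: Wₕ = 0.14172211; term = 0.14172211²·(1 − 0.24839581)·131800/1471 = 1.352593.
Sum = 17.570563.

17.5706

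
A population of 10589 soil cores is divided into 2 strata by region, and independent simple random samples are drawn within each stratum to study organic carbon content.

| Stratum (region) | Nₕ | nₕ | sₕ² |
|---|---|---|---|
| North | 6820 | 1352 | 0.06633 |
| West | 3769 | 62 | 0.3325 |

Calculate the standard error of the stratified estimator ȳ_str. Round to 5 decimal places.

Var(ȳ_str) = Σₕ Wₕ²(1 − fₕ)sₕ²/nₕ with Wₕ = Nₕ/N, N = 10589.
North: Wₕ = 0.64406460; term = 0.64406460²·(1 − 0.19824047)·0.06633/1352 = 1.6316849 × 10^-5.
West: Wₕ = 0.35593540; term = 0.35593540²·(1 − 0.01644999)·0.3325/62 = 6.6824972 × 10^-4.
Sum = 6.8456657 × 10^-4.
SE = √(6.8456657 × 10^-4) = 0.02616.

0.02616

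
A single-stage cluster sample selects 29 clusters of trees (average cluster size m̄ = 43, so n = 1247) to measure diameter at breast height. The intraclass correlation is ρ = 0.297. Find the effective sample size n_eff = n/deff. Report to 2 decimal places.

deff = 1 + (43 − 1)·0.297 = 1 + 12.474 = 13.474.
n_eff = 1247 / 13.474 = 92.55.

92.55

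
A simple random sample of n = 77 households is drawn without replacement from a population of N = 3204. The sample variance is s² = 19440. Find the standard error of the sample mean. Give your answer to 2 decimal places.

Under SRS without replacement, Var(ȳ) = (1 − f)·s²/n with f = n/N = 77/3204 = 0.02403246.
Var(ȳ) = (1 − 0.02403246)·19440/77 = 0.97596754·252.46753 = 246.40012.
SE(ȳ) = √(246.40012) = 15.70.

15.70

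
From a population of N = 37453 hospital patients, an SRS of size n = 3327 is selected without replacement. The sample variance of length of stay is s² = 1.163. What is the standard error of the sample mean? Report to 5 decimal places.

0.01785

Under SRS without replacement, Var(ȳ) = (1 − f)·s²/n with f = n/N = 3327/37453 = 0.08883134.
Var(ȳ) = (1 − 0.08883134)·1.163/3327 = 0.91116866·3.4956417 × 10^-4 = 3.1851192 × 10^-4.
SE(ȳ) = √(3.1851192 × 10^-4) = 0.01785.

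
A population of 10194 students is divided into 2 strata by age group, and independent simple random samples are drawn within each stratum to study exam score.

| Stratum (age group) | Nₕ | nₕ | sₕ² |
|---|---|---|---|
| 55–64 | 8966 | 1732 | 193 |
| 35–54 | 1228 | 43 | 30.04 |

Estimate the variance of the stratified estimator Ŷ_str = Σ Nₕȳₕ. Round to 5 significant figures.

Var(Ŷ_str) = Σₕ Nₕ²(1 − fₕ)sₕ²/nₕ.
55–64: 8966²·(1 − 1732/8966)·193/1732 = 7.227476 × 10^6.
35–54: 1228²·(1 − 43/1228)·30.04/43 = 1.0165955 × 10^6.
Sum = 8.2440715 × 10^6.

8.2441 × 10^6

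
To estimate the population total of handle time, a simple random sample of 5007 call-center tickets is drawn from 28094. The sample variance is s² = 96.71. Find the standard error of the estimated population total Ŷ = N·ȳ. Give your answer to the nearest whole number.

3539

Var(Ŷ) = N²·Var(ȳ) = N²·(1 − n/N)·s²/n.
f = 5007/28094 = 0.17822311; Var(ȳ) = 0.82177689·96.71/5007 = 0.015872587.
Var(Ŷ) = 28094² · 0.015872587 = 1.2527802 × 10^7.
SE(Ŷ) = √(1.2527802 × 10^7) = 3539.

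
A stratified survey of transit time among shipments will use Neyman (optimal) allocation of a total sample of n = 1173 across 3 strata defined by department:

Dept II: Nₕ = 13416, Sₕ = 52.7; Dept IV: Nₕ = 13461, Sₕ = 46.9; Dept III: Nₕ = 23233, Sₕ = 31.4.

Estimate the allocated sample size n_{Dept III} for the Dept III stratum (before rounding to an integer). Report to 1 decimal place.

413.8

Neyman allocation: nₕ = n·NₕSₕ / Σⱼ NⱼSⱼ.
Σ NⱼSⱼ = 13416·52.7 + 13461·46.9 + 23233·31.4 = 2.0678603 × 10^6.
n_{Dept III} = 1173·23233·31.4 / (2.0678603 × 10^6) = 413.8.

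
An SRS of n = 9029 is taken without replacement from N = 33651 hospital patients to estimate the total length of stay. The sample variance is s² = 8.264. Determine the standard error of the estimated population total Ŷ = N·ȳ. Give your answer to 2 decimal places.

Var(Ŷ) = N²·Var(ȳ) = N²·(1 − n/N)·s²/n.
f = 9029/33651 = 0.26831298; Var(ȳ) = 0.73168702·8.264/9029 = 6.6969338 × 10^-4.
Var(Ŷ) = 33651² · (6.6969338 × 10^-4) = 758353.95.
SE(Ŷ) = √(758353.95) = 870.84.

870.84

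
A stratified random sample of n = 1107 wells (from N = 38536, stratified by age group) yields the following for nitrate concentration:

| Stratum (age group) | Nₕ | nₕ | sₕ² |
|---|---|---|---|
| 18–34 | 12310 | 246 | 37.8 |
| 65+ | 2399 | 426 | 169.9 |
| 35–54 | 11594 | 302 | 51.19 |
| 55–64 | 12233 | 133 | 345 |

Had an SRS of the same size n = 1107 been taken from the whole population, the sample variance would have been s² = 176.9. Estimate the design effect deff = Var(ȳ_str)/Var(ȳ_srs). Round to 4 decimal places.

1.8693

Var(ȳ_str) = Σ Wₕ²(1−fₕ)sₕ²/nₕ with Wₕ = Nₕ/38536:
  18–34: (12310/38536)²·(1−246/12310)·37.8/246 = 0.015366424
  65+: (2399/38536)²·(1−426/2399)·169.9/426 = 0.0012711823
  35–54: (11594/38536)²·(1−302/11594)·51.19/302 = 0.014943388
  55–64: (12233/38536)²·(1−133/12233)·345/133 = 0.25855476
  → Var(ȳ_str) = 0.29013575.
Var(ȳ_srs) = (1 − 1107/38536)·176.9/1107 = 0.15521075.
deff = 0.29013575 / 0.15521075 = 1.8693.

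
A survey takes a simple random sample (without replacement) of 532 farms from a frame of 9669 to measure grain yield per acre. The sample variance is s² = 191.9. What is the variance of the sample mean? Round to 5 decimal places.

Under SRS without replacement, Var(ȳ) = (1 − f)·s²/n with f = n/N = 532/9669 = 0.05502120.
Var(ȳ) = (1 − 0.05502120)·191.9/532 = 0.94497880·0.36071429 = 0.34086735.

0.34087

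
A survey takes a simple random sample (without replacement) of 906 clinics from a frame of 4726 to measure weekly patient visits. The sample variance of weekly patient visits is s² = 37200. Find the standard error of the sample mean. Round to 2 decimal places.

Under SRS without replacement, Var(ȳ) = (1 − f)·s²/n with f = n/N = 906/4726 = 0.19170546.
Var(ȳ) = (1 − 0.19170546)·37200/906 = 0.80829454·41.059603 = 33.188253.
SE(ȳ) = √(33.188253) = 5.76.

5.76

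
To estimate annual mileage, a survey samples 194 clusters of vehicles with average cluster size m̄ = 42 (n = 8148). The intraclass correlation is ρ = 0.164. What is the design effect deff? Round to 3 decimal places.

7.724

deff = 1 + (42 − 1)·0.164 = 1 + 6.724 = 7.724.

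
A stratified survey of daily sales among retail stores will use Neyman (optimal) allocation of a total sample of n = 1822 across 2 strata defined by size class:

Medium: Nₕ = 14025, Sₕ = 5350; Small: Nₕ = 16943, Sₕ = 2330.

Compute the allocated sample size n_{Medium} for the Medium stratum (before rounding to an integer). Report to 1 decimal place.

Neyman allocation: nₕ = n·NₕSₕ / Σⱼ NⱼSⱼ.
Σ NⱼSⱼ = 14025·5350 + 16943·2330 = 1.1451094 × 10^8.
n_{Medium} = 1822·14025·5350 / (1.1451094 × 10^8) = 1193.9.

1193.9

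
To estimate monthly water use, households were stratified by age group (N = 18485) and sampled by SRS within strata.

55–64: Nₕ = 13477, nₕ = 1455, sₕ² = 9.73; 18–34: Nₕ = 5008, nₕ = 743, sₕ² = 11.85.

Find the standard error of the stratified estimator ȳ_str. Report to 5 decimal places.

0.06456

Var(ȳ_str) = Σₕ Wₕ²(1 − fₕ)sₕ²/nₕ with Wₕ = Nₕ/N, N = 18485.
55–64: Wₕ = 0.72907763; term = 0.72907763²·(1 − 0.10796171)·9.73/1455 = 0.0031708879.
18–34: Wₕ = 0.27092237; term = 0.27092237²·(1 − 0.14836262)·11.85/743 = 9.9695139 × 10^-4.
Sum = 0.0041678393.
SE = √(0.0041678393) = 0.06456.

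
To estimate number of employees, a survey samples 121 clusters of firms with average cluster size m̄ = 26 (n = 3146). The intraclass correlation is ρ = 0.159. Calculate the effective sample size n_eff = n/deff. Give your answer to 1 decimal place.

deff = 1 + (26 − 1)·0.159 = 1 + 3.975 = 4.975.
n_eff = 3146 / 4.975 = 632.4.

632.4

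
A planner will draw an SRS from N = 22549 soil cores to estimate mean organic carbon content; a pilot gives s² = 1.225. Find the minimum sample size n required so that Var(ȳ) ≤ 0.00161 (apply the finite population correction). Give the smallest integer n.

Without fpc, n₀ = s²/D = 1.225/0.00161 = 760.8696.
With fpc, (1 − n/N)·s²/n ≤ D requires n ≥ n₀/(1 + n₀/N) = 760.8696/(1 + 760.8696/22549) = 736.0337.
Rounding up, n = 737.

737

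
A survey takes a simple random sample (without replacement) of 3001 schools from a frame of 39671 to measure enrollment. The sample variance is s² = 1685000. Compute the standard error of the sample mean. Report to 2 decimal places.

Under SRS without replacement, Var(ȳ) = (1 − f)·s²/n with f = n/N = 3001/39671 = 0.07564720.
Var(ȳ) = (1 − 0.07564720)·1685000/3001 = 0.92435280·561.47951 = 519.00516.
SE(ȳ) = √(519.00516) = 22.78.

22.78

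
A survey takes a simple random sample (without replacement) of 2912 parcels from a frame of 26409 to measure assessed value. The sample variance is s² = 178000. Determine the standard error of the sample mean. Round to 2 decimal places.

7.37

Under SRS without replacement, Var(ȳ) = (1 − f)·s²/n with f = n/N = 2912/26409 = 0.11026544.
Var(ȳ) = (1 − 0.11026544)·178000/2912 = 0.88973456·61.126374 = 54.386247.
SE(ȳ) = √(54.386247) = 7.37.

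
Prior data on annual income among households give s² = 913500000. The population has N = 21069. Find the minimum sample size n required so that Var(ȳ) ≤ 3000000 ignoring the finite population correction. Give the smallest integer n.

305

Without fpc, n₀ = s²/D = 913500000/3000000 = 304.5000.
Rounding up, n = 305.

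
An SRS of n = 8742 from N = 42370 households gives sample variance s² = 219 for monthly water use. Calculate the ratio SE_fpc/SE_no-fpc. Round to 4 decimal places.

f = n/N = 8742/42370 = 0.20632523.
SE_no-fpc = √(s²/n) = 0.15827658; SE_fpc = √((1−f)s²/n) = 0.14100611.
Ratio = √(1−f) = 0.89088426.

0.8909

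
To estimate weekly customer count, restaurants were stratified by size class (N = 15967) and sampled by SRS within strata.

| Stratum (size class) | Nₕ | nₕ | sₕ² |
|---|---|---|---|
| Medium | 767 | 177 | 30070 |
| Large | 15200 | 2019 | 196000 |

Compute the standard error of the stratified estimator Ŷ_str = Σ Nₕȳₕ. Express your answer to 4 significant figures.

Var(Ŷ_str) = Σₕ Nₕ²(1 − fₕ)sₕ²/nₕ.
Medium: 767²·(1 − 177/767)·30070/177 = 7.6878967 × 10^7.
Large: 15200²·(1 − 2019/15200)·196000/2019 = 1.9449646 × 10^10.
Sum = 1.9526525 × 10^10.
SE = √(1.9526525 × 10^10) = 139700.

139700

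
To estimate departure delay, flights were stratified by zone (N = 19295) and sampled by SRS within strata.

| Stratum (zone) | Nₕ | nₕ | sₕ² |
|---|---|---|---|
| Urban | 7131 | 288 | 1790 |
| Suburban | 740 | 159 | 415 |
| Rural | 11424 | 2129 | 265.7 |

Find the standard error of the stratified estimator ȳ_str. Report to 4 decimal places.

0.9237

Var(ȳ_str) = Σₕ Wₕ²(1 − fₕ)sₕ²/nₕ with Wₕ = Nₕ/N, N = 19295.
Urban: Wₕ = 0.36957761; term = 0.36957761²·(1 − 0.04038704)·1790/288 = 0.81464417.
Suburban: Wₕ = 0.03835190; term = 0.03835190²·(1 − 0.21486486)·415/159 = 0.0030141805.
Rural: Wₕ = 0.59207048; term = 0.59207048²·(1 − 0.18636204)·265.7/2129 = 0.035595403.
Sum = 0.85325375.
SE = √(0.85325375) = 0.9237.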